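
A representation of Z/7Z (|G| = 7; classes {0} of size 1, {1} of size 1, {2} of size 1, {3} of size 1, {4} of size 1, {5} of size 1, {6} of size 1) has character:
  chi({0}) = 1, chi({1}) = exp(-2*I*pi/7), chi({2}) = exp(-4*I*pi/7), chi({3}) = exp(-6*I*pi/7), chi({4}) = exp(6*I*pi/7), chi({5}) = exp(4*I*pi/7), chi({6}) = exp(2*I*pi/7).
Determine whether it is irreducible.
Irreducible: <chi, chi> = 1.

Why: <chi, chi> = (1/|G|) sum_C |C| * |chi(C)|^2 = (1/7)[1*|1|^2 + 1*|exp(-2*I*pi/7)|^2 + 1*|exp(-4*I*pi/7)|^2 + 1*|exp(-6*I*pi/7)|^2 + 1*|exp(6*I*pi/7)|^2 + 1*|exp(4*I*pi/7)|^2 + 1*|exp(2*I*pi/7)|^2]
  = (1/7)[(1) + (1) + (1) + (1) + (1) + (1) + (1)] = 7/7 = 1.
(Exp terms are combined using exp(i*s)*conj(exp(i*t)) = exp(i*(s-t)), and sums of them are collapsed using the identity that for every m > 1 the m distinct m-th roots of unity sum to 0, e.g. 1 + exp(2*I*pi/3) + exp(-2*I*pi/3) = 0.)
A character is irreducible iff <chi, chi> = 1, so this representation is irreducible.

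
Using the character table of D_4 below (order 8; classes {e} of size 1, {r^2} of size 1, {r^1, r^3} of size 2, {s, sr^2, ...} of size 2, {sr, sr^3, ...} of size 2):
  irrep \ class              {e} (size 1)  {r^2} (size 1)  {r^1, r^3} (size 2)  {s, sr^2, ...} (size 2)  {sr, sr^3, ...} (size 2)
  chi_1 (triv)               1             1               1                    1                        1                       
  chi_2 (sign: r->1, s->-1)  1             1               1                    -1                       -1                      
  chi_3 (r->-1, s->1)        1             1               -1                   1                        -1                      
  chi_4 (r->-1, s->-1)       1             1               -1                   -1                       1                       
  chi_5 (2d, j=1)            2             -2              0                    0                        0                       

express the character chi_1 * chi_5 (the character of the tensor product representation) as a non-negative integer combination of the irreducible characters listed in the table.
chi_1 tensor chi_5 = chi_5 (all other irreducibles have multiplicity 0).

Working: The character of a tensor product is the pointwise product (chi_1 * chi_5)(C) = chi_1(C) * chi_5(C):
  {e}: (1)*(2), {r^2}: (1)*(-2), {r^1, r^3}: (1)*(0), {s, sr^2, ...}: (1)*(0), {sr, sr^3, ...}: (1)*(0)
so (chi_1 * chi_5) takes values
  {e} -> 2, {r^2} -> -2, {r^1, r^3} -> 0, {s, sr^2, ...} -> 0, {sr, sr^3, ...} -> 0.
Now take the inner product of this character with each irreducible chi from the table, <chi_1*chi_5, chi> = (1/8) sum_C |C| (chi_1*chi_5)(C) conj(chi(C)):
  <chi_1*chi_5, chi_1> = (1/8)[1*(2)*conj(1) + 1*(-2)*conj(1) + 2*(0)*conj(1) + 2*(0)*conj(1) + 2*(0)*conj(1)]
      = (1/8)[(2) + (-2) + (0) + (0) + (0)] = 0/8 = 0
  <chi_1*chi_5, chi_2> = (1/8)[1*(2)*conj(1) + 1*(-2)*conj(1) + 2*(0)*conj(1) + 2*(0)*conj(-1) + 2*(0)*conj(-1)]
      = (1/8)[(2) + (-2) + (0) + (0) + (0)] = 0/8 = 0
  <chi_1*chi_5, chi_3> = (1/8)[1*(2)*conj(1) + 1*(-2)*conj(1) + 2*(0)*conj(-1) + 2*(0)*conj(1) + 2*(0)*conj(-1)]
      = (1/8)[(2) + (-2) + (0) + (0) + (0)] = 0/8 = 0
  <chi_1*chi_5, chi_4> = (1/8)[1*(2)*conj(1) + 1*(-2)*conj(1) + 2*(0)*conj(-1) + 2*(0)*conj(-1) + 2*(0)*conj(1)]
      = (1/8)[(2) + (-2) + (0) + (0) + (0)] = 0/8 = 0
  <chi_1*chi_5, chi_5> = (1/8)[1*(2)*conj(2) + 1*(-2)*conj(-2) + 2*(0)*conj(0) + 2*(0)*conj(0) + 2*(0)*conj(0)]
      = (1/8)[(4) + (4) + (0) + (0) + (0)] = 8/8 = 1
Hence the multiplicities are chi_5: 1. Dimension check: dim(chi_1)*dim(chi_5) = 1*2 = 2 and sum (mult * dim) = 1*2 = 2.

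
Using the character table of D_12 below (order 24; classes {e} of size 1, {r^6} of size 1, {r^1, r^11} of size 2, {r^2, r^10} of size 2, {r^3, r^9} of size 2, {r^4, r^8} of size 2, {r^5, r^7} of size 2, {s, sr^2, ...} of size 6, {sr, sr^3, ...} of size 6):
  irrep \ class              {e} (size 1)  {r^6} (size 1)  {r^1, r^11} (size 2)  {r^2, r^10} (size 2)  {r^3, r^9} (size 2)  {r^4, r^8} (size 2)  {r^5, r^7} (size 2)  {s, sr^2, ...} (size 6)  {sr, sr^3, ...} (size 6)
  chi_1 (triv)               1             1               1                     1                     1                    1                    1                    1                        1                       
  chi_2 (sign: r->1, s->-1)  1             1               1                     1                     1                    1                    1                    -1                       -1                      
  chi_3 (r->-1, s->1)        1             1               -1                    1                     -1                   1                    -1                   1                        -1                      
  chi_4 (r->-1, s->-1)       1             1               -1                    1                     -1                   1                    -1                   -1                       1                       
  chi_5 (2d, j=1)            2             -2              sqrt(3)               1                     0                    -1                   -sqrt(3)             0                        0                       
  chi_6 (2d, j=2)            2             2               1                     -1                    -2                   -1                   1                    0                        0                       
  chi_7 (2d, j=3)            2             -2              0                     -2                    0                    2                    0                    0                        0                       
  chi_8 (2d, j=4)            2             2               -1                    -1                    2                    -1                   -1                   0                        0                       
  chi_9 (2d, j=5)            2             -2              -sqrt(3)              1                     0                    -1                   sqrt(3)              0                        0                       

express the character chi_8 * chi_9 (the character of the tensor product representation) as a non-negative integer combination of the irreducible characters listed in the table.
chi_8 tensor chi_9 = chi_5 + chi_7 (all other irreducibles have multiplicity 0).

The character of a tensor product is the pointwise product (chi_8 * chi_9)(C) = chi_8(C) * chi_9(C):
  {e}: (2)*(2), {r^6}: (2)*(-2), {r^1, r^11}: (-1)*(-sqrt(3)), {r^2, r^10}: (-1)*(1), {r^3, r^9}: (2)*(0), {r^4, r^8}: (-1)*(-1), {r^5, r^7}: (-1)*(sqrt(3)), {s, sr^2, ...}: (0)*(0), {sr, sr^3, ...}: (0)*(0)
so (chi_8 * chi_9) takes values
  {e} -> 4, {r^6} -> -4, {r^1, r^11} -> sqrt(3), {r^2, r^10} -> -1, {r^3, r^9} -> 0, {r^4, r^8} -> 1, {r^5, r^7} -> -sqrt(3), {s, sr^2, ...} -> 0, {sr, sr^3, ...} -> 0.
Now take the inner product of this character with each irreducible chi from the table, <chi_8*chi_9, chi> = (1/24) sum_C |C| (chi_8*chi_9)(C) conj(chi(C)):
  <chi_8*chi_9, chi_1> = (1/24)[1*(4)*conj(1) + 1*(-4)*conj(1) + 2*(sqrt(3))*conj(1) + 2*(-1)*conj(1) + 2*(0)*conj(1) + 2*(1)*conj(1) + 2*(-sqrt(3))*conj(1) + 6*(0)*conj(1) + 6*(0)*conj(1)]
      = (1/24)[(4) + (-4) + (2*sqrt(3)) + (-2) + (0) + (2) + (-2*sqrt(3)) + (0) + (0)] = 0/24 = 0
  <chi_8*chi_9, chi_2> = (1/24)[1*(4)*conj(1) + 1*(-4)*conj(1) + 2*(sqrt(3))*conj(1) + 2*(-1)*conj(1) + 2*(0)*conj(1) + 2*(1)*conj(1) + 2*(-sqrt(3))*conj(1) + 6*(0)*conj(-1) + 6*(0)*conj(-1)]
      = (1/24)[(4) + (-4) + (2*sqrt(3)) + (-2) + (0) + (2) + (-2*sqrt(3)) + (0) + (0)] = 0/24 = 0
  <chi_8*chi_9, chi_3> = (1/24)[1*(4)*conj(1) + 1*(-4)*conj(1) + 2*(sqrt(3))*conj(-1) + 2*(-1)*conj(1) + 2*(0)*conj(-1) + 2*(1)*conj(1) + 2*(-sqrt(3))*conj(-1) + 6*(0)*conj(1) + 6*(0)*conj(-1)]
      = (1/24)[(4) + (-4) + (-2*sqrt(3)) + (-2) + (0) + (2) + (2*sqrt(3)) + (0) + (0)] = 0/24 = 0
  <chi_8*chi_9, chi_4> = (1/24)[1*(4)*conj(1) + 1*(-4)*conj(1) + 2*(sqrt(3))*conj(-1) + 2*(-1)*conj(1) + 2*(0)*conj(-1) + 2*(1)*conj(1) + 2*(-sqrt(3))*conj(-1) + 6*(0)*conj(-1) + 6*(0)*conj(1)]
      = (1/24)[(4) + (-4) + (-2*sqrt(3)) + (-2) + (0) + (2) + (2*sqrt(3)) + (0) + (0)] = 0/24 = 0
  <chi_8*chi_9, chi_5> = (1/24)[1*(4)*conj(2) + 1*(-4)*conj(-2) + 2*(sqrt(3))*conj(sqrt(3)) + 2*(-1)*conj(1) + 2*(0)*conj(0) + 2*(1)*conj(-1) + 2*(-sqrt(3))*conj(-sqrt(3)) + 6*(0)*conj(0) + 6*(0)*conj(0)]
      = (1/24)[(8) + (8) + (6) + (-2) + (0) + (-2) + (6) + (0) + (0)] = 24/24 = 1
  <chi_8*chi_9, chi_6> = (1/24)[1*(4)*conj(2) + 1*(-4)*conj(2) + 2*(sqrt(3))*conj(1) + 2*(-1)*conj(-1) + 2*(0)*conj(-2) + 2*(1)*conj(-1) + 2*(-sqrt(3))*conj(1) + 6*(0)*conj(0) + 6*(0)*conj(0)]
      = (1/24)[(8) + (-8) + (2*sqrt(3)) + (2) + (0) + (-2) + (-2*sqrt(3)) + (0) + (0)] = 0/24 = 0
  <chi_8*chi_9, chi_7> = (1/24)[1*(4)*conj(2) + 1*(-4)*conj(-2) + 2*(sqrt(3))*conj(0) + 2*(-1)*conj(-2) + 2*(0)*conj(0) + 2*(1)*conj(2) + 2*(-sqrt(3))*conj(0) + 6*(0)*conj(0) + 6*(0)*conj(0)]
      = (1/24)[(8) + (8) + (0) + (4) + (0) + (4) + (0) + (0) + (0)] = 24/24 = 1
  <chi_8*chi_9, chi_8> = (1/24)[1*(4)*conj(2) + 1*(-4)*conj(2) + 2*(sqrt(3))*conj(-1) + 2*(-1)*conj(-1) + 2*(0)*conj(2) + 2*(1)*conj(-1) + 2*(-sqrt(3))*conj(-1) + 6*(0)*conj(0) + 6*(0)*conj(0)]
      = (1/24)[(8) + (-8) + (-2*sqrt(3)) + (2) + (0) + (-2) + (2*sqrt(3)) + (0) + (0)] = 0/24 = 0
  <chi_8*chi_9, chi_9> = (1/24)[1*(4)*conj(2) + 1*(-4)*conj(-2) + 2*(sqrt(3))*conj(-sqrt(3)) + 2*(-1)*conj(1) + 2*(0)*conj(0) + 2*(1)*conj(-1) + 2*(-sqrt(3))*conj(sqrt(3)) + 6*(0)*conj(0) + 6*(0)*conj(0)]
      = (1/24)[(8) + (8) + (-6) + (-2) + (0) + (-2) + (-6) + (0) + (0)] = 0/24 = 0
Hence the multiplicities are chi_5: 1, chi_7: 1. Dimension check: dim(chi_8)*dim(chi_9) = 2*2 = 4 and sum (mult * dim) = 1*2 + 1*2 = 4.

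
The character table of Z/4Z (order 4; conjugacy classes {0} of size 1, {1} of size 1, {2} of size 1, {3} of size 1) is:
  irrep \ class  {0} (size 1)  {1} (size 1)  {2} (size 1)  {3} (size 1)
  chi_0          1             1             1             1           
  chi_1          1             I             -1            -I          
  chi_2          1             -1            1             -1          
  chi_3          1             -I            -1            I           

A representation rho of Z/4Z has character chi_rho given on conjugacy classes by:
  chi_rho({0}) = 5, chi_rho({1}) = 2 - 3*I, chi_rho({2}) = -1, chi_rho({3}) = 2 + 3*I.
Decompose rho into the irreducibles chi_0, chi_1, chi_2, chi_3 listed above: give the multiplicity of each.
Multiplicities: chi_0: 2, chi_1: 0, chi_2: 0, chi_3: 3.

Why: Use <chi_rho, chi> = (1/|G|) sum_C |C| * chi_rho(C) * conj(chi(C)) with |G| = 4 for each irreducible chi in the table:
  <chi_rho, chi_0> = (1/4)[1*(5)*conj(1) + 1*(2 - 3*I)*conj(1) + 1*(-1)*conj(1) + 1*(2 + 3*I)*conj(1)]
      = (1/4)[(5) + (2 - 3*I) + (-1) + (2 + 3*I)] = 8/4 = 2
  <chi_rho, chi_1> = (1/4)[1*(5)*conj(1) + 1*(2 - 3*I)*conj(I) + 1*(-1)*conj(-1) + 1*(2 + 3*I)*conj(-I)]
      = (1/4)[(5) + (-3 - 2*I) + (1) + (-3 + 2*I)] = 0/4 = 0
  <chi_rho, chi_2> = (1/4)[1*(5)*conj(1) + 1*(2 - 3*I)*conj(-1) + 1*(-1)*conj(1) + 1*(2 + 3*I)*conj(-1)]
      = (1/4)[(5) + (-2 + 3*I) + (-1) + (-2 - 3*I)] = 0/4 = 0
  <chi_rho, chi_3> = (1/4)[1*(5)*conj(1) + 1*(2 - 3*I)*conj(-I) + 1*(-1)*conj(-1) + 1*(2 + 3*I)*conj(I)]
      = (1/4)[(5) + (3 + 2*I) + (1) + (3 - 2*I)] = 12/4 = 3
(Exp terms are combined using exp(i*s)*conj(exp(i*t)) = exp(i*(s-t)), and sums of them are collapsed using the identity that for every m > 1 the m distinct m-th roots of unity sum to 0, e.g. 1 + exp(2*I*pi/3) + exp(-2*I*pi/3) = 0.)
Dimension check: dim(rho) = sum (mult * dim) = 2*1 + 0*1 + 0*1 + 3*1 = 5 = chi_rho(e) = 5.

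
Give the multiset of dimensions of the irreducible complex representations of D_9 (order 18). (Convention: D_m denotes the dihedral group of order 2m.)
Dimensions: 1, 1, 2, 2, 2, 2

Justification: There are 6 irreducibles (= number of conjugacy classes). Their dimensions d_i satisfy sum d_i^2 = |G| = 18: 1 + 1 + 4 + 4 + 4 + 4 = 18.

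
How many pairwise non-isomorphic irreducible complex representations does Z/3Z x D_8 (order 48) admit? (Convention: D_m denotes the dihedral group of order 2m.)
21

Reasoning: The number of irreducible complex representations of a finite group equals its number of conjugacy classes. For a direct product, #classes(G x H) = #classes(G) * #classes(H). Z/3Z has 3 classes (abelian), D_8 has 7 classes, so 3 * 7 = 21, so Z/3Z x D_8 (order 48) has exactly 21 irreducible complex representations.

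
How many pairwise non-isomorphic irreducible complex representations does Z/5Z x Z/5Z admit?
25

Details: The number of irreducible complex representations of a finite group equals its number of conjugacy classes. Z/5Z x Z/5Z is abelian of order 25, so every element is its own conjugacy class: 25 classes, so Z/5Z x Z/5Z (order 25) has exactly 25 irreducible complex representations.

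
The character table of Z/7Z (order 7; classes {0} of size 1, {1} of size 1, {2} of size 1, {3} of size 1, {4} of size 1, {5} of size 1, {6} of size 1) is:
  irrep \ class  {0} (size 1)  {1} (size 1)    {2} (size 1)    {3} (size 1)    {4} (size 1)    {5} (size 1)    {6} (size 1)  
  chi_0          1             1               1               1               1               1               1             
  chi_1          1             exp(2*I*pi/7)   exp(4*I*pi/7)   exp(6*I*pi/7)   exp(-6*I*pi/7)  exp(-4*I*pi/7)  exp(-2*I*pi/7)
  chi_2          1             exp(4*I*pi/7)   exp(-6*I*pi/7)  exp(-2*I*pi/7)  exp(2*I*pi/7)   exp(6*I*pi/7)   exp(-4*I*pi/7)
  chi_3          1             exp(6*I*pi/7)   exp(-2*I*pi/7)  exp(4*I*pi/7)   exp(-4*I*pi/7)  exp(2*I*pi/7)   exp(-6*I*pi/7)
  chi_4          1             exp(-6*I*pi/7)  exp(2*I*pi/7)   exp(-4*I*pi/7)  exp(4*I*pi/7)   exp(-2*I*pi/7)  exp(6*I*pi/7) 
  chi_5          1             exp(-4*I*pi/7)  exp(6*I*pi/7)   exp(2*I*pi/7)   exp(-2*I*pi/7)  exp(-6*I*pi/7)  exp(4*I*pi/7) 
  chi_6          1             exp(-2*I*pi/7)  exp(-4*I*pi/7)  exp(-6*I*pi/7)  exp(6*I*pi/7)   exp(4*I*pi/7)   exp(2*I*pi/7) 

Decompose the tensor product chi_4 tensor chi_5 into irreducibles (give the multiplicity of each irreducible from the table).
chi_4 tensor chi_5 = chi_2 (all other irreducibles have multiplicity 0).

Proof sketch: The character of a tensor product is the pointwise product (chi_4 * chi_5)(C) = chi_4(C) * chi_5(C):
  {0}: (1)*(1), {1}: (exp(-6*I*pi/7))*(exp(-4*I*pi/7)), {2}: (exp(2*I*pi/7))*(exp(6*I*pi/7)), {3}: (exp(-4*I*pi/7))*(exp(2*I*pi/7)), {4}: (exp(4*I*pi/7))*(exp(-2*I*pi/7)), {5}: (exp(-2*I*pi/7))*(exp(-6*I*pi/7)), {6}: (exp(6*I*pi/7))*(exp(4*I*pi/7))
so (chi_4 * chi_5) takes values
  {0} -> 1, {1} -> exp(4*I*pi/7), {2} -> exp(-6*I*pi/7), {3} -> exp(-2*I*pi/7), {4} -> exp(2*I*pi/7), {5} -> exp(6*I*pi/7), {6} -> exp(-4*I*pi/7).
Now take the inner product of this character with each irreducible chi from the table, <chi_4*chi_5, chi> = (1/7) sum_C |C| (chi_4*chi_5)(C) conj(chi(C)):
  <chi_4*chi_5, chi_0> = (1/7)[1*(1)*conj(1) + 1*(exp(4*I*pi/7))*conj(1) + 1*(exp(-6*I*pi/7))*conj(1) + 1*(exp(-2*I*pi/7))*conj(1) + 1*(exp(2*I*pi/7))*conj(1) + 1*(exp(6*I*pi/7))*conj(1) + 1*(exp(-4*I*pi/7))*conj(1)]
      = (1/7)[(1) + (exp(4*I*pi/7)) + (exp(-6*I*pi/7)) + (exp(-2*I*pi/7)) + (exp(2*I*pi/7)) + (exp(6*I*pi/7)) + (exp(-4*I*pi/7))] = 0/7 = 0
  <chi_4*chi_5, chi_1> = (1/7)[1*(1)*conj(1) + 1*(exp(4*I*pi/7))*conj(exp(2*I*pi/7)) + 1*(exp(-6*I*pi/7))*conj(exp(4*I*pi/7)) + 1*(exp(-2*I*pi/7))*conj(exp(6*I*pi/7)) + 1*(exp(2*I*pi/7))*conj(exp(-6*I*pi/7)) + 1*(exp(6*I*pi/7))*conj(exp(-4*I*pi/7)) + 1*(exp(-4*I*pi/7))*conj(exp(-2*I*pi/7))]
      = (1/7)[(1) + (exp(2*I*pi/7)) + (exp(4*I*pi/7)) + (exp(6*I*pi/7)) + (exp(-6*I*pi/7)) + (exp(-4*I*pi/7)) + (exp(-2*I*pi/7))] = 0/7 = 0
  <chi_4*chi_5, chi_2> = (1/7)[1*(1)*conj(1) + 1*(exp(4*I*pi/7))*conj(exp(4*I*pi/7)) + 1*(exp(-6*I*pi/7))*conj(exp(-6*I*pi/7)) + 1*(exp(-2*I*pi/7))*conj(exp(-2*I*pi/7)) + 1*(exp(2*I*pi/7))*conj(exp(2*I*pi/7)) + 1*(exp(6*I*pi/7))*conj(exp(6*I*pi/7)) + 1*(exp(-4*I*pi/7))*conj(exp(-4*I*pi/7))]
      = (1/7)[(1) + (1) + (1) + (1) + (1) + (1) + (1)] = 7/7 = 1
  <chi_4*chi_5, chi_3> = (1/7)[1*(1)*conj(1) + 1*(exp(4*I*pi/7))*conj(exp(6*I*pi/7)) + 1*(exp(-6*I*pi/7))*conj(exp(-2*I*pi/7)) + 1*(exp(-2*I*pi/7))*conj(exp(4*I*pi/7)) + 1*(exp(2*I*pi/7))*conj(exp(-4*I*pi/7)) + 1*(exp(6*I*pi/7))*conj(exp(2*I*pi/7)) + 1*(exp(-4*I*pi/7))*conj(exp(-6*I*pi/7))]
      = (1/7)[(1) + (exp(-2*I*pi/7)) + (exp(-4*I*pi/7)) + (exp(-6*I*pi/7)) + (exp(6*I*pi/7)) + (exp(4*I*pi/7)) + (exp(2*I*pi/7))] = 0/7 = 0
  <chi_4*chi_5, chi_4> = (1/7)[1*(1)*conj(1) + 1*(exp(4*I*pi/7))*conj(exp(-6*I*pi/7)) + 1*(exp(-6*I*pi/7))*conj(exp(2*I*pi/7)) + 1*(exp(-2*I*pi/7))*conj(exp(-4*I*pi/7)) + 1*(exp(2*I*pi/7))*conj(exp(4*I*pi/7)) + 1*(exp(6*I*pi/7))*conj(exp(-2*I*pi/7)) + 1*(exp(-4*I*pi/7))*conj(exp(6*I*pi/7))]
      = (1/7)[(1) + (exp(-4*I*pi/7)) + (exp(6*I*pi/7)) + (exp(2*I*pi/7)) + (exp(-2*I*pi/7)) + (exp(-6*I*pi/7)) + (exp(4*I*pi/7))] = 0/7 = 0
  <chi_4*chi_5, chi_5> = (1/7)[1*(1)*conj(1) + 1*(exp(4*I*pi/7))*conj(exp(-4*I*pi/7)) + 1*(exp(-6*I*pi/7))*conj(exp(6*I*pi/7)) + 1*(exp(-2*I*pi/7))*conj(exp(2*I*pi/7)) + 1*(exp(2*I*pi/7))*conj(exp(-2*I*pi/7)) + 1*(exp(6*I*pi/7))*conj(exp(-6*I*pi/7)) + 1*(exp(-4*I*pi/7))*conj(exp(4*I*pi/7))]
      = (1/7)[(1) + (exp(-6*I*pi/7)) + (exp(2*I*pi/7)) + (exp(-4*I*pi/7)) + (exp(4*I*pi/7)) + (exp(-2*I*pi/7)) + (exp(6*I*pi/7))] = 0/7 = 0
  <chi_4*chi_5, chi_6> = (1/7)[1*(1)*conj(1) + 1*(exp(4*I*pi/7))*conj(exp(-2*I*pi/7)) + 1*(exp(-6*I*pi/7))*conj(exp(-4*I*pi/7)) + 1*(exp(-2*I*pi/7))*conj(exp(-6*I*pi/7)) + 1*(exp(2*I*pi/7))*conj(exp(6*I*pi/7)) + 1*(exp(6*I*pi/7))*conj(exp(4*I*pi/7)) + 1*(exp(-4*I*pi/7))*conj(exp(2*I*pi/7))]
      = (1/7)[(1) + (exp(6*I*pi/7)) + (exp(-2*I*pi/7)) + (exp(4*I*pi/7)) + (exp(-4*I*pi/7)) + (exp(2*I*pi/7)) + (exp(-6*I*pi/7))] = 0/7 = 0
(Exp terms are combined using exp(i*s)*conj(exp(i*t)) = exp(i*(s-t)), and sums of them are collapsed using the identity that for every m > 1 the m distinct m-th roots of unity sum to 0, e.g. 1 + exp(2*I*pi/3) + exp(-2*I*pi/3) = 0.)
Hence the multiplicities are chi_2: 1. Dimension check: dim(chi_4)*dim(chi_5) = 1*1 = 1 and sum (mult * dim) = 1*1 = 1.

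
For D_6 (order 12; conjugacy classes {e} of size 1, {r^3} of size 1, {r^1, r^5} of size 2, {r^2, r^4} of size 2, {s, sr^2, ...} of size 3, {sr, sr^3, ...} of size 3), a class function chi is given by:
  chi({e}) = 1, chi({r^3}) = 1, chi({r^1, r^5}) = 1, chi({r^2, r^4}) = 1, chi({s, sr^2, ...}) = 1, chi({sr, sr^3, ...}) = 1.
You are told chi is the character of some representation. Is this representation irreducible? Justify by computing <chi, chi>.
Irreducible: <chi, chi> = 1.

Derivation: <chi, chi> = (1/|G|) sum_C |C| * |chi(C)|^2 = (1/12)[1*|1|^2 + 1*|1|^2 + 2*|1|^2 + 2*|1|^2 + 3*|1|^2 + 3*|1|^2]
  = (1/12)[(1) + (1) + (2) + (2) + (3) + (3)] = 12/12 = 1.
A character is irreducible iff <chi, chi> = 1, so this representation is irreducible.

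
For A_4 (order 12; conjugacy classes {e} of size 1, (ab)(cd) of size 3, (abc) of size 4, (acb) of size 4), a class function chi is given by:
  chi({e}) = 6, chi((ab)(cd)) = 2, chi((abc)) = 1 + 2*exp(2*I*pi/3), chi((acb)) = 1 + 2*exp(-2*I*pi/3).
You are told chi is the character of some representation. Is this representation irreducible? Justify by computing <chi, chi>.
Not irreducible (reducible): <chi, chi> = 6 > 1.

Explanation: <chi, chi> = (1/|G|) sum_C |C| * |chi(C)|^2 = (1/12)[1*|6|^2 + 3*|2|^2 + 4*|1 + 2*exp(2*I*pi/3)|^2 + 4*|1 + 2*exp(-2*I*pi/3)|^2]
  = (1/12)[(36) + (12) + (12) + (12)] = 72/12 = 6.
(Exp terms are combined using exp(i*s)*conj(exp(i*t)) = exp(i*(s-t)), and sums of them are collapsed using the identity that for every m > 1 the m distinct m-th roots of unity sum to 0, e.g. 1 + exp(2*I*pi/3) + exp(-2*I*pi/3) = 0.)
A character is irreducible iff <chi, chi> = 1, so this representation is reducible.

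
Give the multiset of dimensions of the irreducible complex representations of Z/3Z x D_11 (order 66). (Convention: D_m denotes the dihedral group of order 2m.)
Dimensions: 1, 1, 1, 1, 1, 1, 2, 2, 2, 2, 2, 2, 2, 2, 2, 2, 2, 2, 2, 2, 2

Justification: There are 21 irreducibles (= number of conjugacy classes). Their dimensions d_i satisfy sum d_i^2 = |G| = 66: 1 + 1 + 1 + 1 + 1 + 1 + 4 + 4 + 4 + 4 + 4 + 4 + 4 + 4 + 4 + 4 + 4 + 4 + 4 + 4 + 4 = 66. (For the product with Z/3Z: each of the 3 1-dim characters of Z/3Z tensors with each irrep of D_11, giving 3 copies of each D_11-dimension.)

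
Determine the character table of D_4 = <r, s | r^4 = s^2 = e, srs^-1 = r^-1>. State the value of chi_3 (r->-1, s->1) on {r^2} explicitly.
Conjugacy classes: {e} of size 1, {r^2} of size 1, {r^1, r^3} of size 2, {s, sr^2, ...} of size 2, {sr, sr^3, ...} of size 2.
Character table:
  irrep \ class              {e} (size 1)  {r^2} (size 1)  {r^1, r^3} (size 2)  {s, sr^2, ...} (size 2)  {sr, sr^3, ...} (size 2)
  chi_1 (triv)               1             1               1                    1                        1                       
  chi_2 (sign: r->1, s->-1)  1             1               1                    -1                       -1                      
  chi_3 (r->-1, s->1)        1             1               -1                   1                        -1                      
  chi_4 (r->-1, s->-1)       1             1               -1                   -1                       1                       
  chi_5 (2d, j=1)            2             -2              0                    0                        0                       

Spot check: chi_3 (r->-1, s->1) on {r^2} = 1.

Details: D_4 has order 2*4 = 8 with 5 conjugacy classes, hence 5 irreducibles. Sum of squared dims 1 + 1 + 1 + 1 + 4 = 8 = |G|. Linear characters come from the abelianisation; the 2-dimensional irreps have character r^k -> 2*cos(2*pi*j*k/4), reflections -> 0.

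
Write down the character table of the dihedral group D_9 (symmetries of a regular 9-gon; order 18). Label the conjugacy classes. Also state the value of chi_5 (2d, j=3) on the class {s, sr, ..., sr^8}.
Conjugacy classes: {e} of size 1, {r^1, r^8} of size 2, {r^2, r^7} of size 2, {r^3, r^6} of size 2, {r^4, r^5} of size 2, {s, sr, ..., sr^8} of size 9.
Character table:
  irrep \ class              {e} (size 1)  {r^1, r^8} (size 2)  {r^2, r^7} (size 2)  {r^3, r^6} (size 2)  {r^4, r^5} (size 2)  {s, sr, ..., sr^8} (size 9)
  chi_1 (triv)               1             1                    1                    1                    1                    1                          
  chi_2 (sign: r->1, s->-1)  1             1                    1                    1                    1                    -1                         
  chi_3 (2d, j=1)            2             2*cos(2*pi/9)        2*cos(4*pi/9)        -1                   -2*cos(pi/9)         0                          
  chi_4 (2d, j=2)            2             2*cos(4*pi/9)        -2*cos(pi/9)         -1                   2*cos(2*pi/9)        0                          
  chi_5 (2d, j=3)            2             -1                   -1                   2                    -1                   0                          
  chi_6 (2d, j=4)            2             -2*cos(pi/9)         2*cos(2*pi/9)        -1                   2*cos(4*pi/9)        0                          

Spot check: chi_5 (2d, j=3) on {s, sr, ..., sr^8} = 0.

Proof sketch: D_9 has order 2*9 = 18 with 6 conjugacy classes, hence 6 irreducibles. Sum of squared dims 1 + 1 + 4 + 4 + 4 + 4 = 18 = |G|. Linear characters come from the abelianisation; the 2-dimensional irreps have character r^k -> 2*cos(2*pi*j*k/9), reflections -> 0.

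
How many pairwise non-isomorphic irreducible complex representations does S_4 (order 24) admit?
5

The number of irreducible complex representations of a finite group equals its number of conjugacy classes. Conjugacy classes in S_4 correspond to cycle types, i.e. partitions of 4; there are p(4) = 5 of them, so S_4 (order 24) has exactly 5 irreducible complex representations.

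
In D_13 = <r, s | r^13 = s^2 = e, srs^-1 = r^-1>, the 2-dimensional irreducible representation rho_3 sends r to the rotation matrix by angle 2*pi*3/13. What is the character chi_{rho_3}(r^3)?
chi_{rho_3}(r^3) = 2*cos(2*pi*3*3/13) = -2*cos(5*pi/13)

rho_3(r^3) is rotation by angle 2*pi*3*3/13, whose trace is 2*cos(2*pi*3*3/13) = -2*cos(5*pi/13).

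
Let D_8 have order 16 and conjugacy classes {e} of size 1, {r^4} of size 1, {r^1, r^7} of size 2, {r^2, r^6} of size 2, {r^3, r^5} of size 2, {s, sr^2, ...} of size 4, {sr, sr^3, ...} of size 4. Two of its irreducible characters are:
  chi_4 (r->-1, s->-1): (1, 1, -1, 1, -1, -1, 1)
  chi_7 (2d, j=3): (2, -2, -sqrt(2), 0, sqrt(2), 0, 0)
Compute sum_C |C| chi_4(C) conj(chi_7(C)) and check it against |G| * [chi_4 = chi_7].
Sum = 0; so <chi_4, chi_7> = 0 (distinct irreducibles are orthogonal).

Solution. Compute term by term over conjugacy classes (|C| * chi_4(C) * conj(chi_7(C))):
  1*(1)*conj(2) + 1*(1)*conj(-2) + 2*(-1)*conj(-sqrt(2)) + 2*(1)*conj(0) + 2*(-1)*conj(sqrt(2)) + 4*(-1)*conj(0) + 4*(1)*conj(0)
  = (2) + (-2) + (2*sqrt(2)) + (0) + (-2*sqrt(2)) + (0) + (0)
  = 0.
Dividing by |G| = 16 gives 0/16 = 0, matching the row-orthogonality relation <chi_4, chi_7> = [chi_4 = chi_7].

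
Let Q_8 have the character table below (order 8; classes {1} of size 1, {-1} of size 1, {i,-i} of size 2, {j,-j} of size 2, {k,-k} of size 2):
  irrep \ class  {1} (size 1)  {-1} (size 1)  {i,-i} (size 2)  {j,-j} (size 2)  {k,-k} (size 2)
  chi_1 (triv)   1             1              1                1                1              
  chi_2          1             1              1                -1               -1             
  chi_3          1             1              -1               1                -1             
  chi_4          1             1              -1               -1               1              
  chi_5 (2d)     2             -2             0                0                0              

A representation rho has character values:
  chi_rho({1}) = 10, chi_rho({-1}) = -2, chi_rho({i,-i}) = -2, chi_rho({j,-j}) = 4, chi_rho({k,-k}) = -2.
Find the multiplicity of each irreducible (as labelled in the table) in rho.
Multiplicities: chi_1: 1, chi_2: 0, chi_3: 3, chi_4: 0, chi_5: 3.

Explanation: Use <chi_rho, chi> = (1/|G|) sum_C |C| * chi_rho(C) * conj(chi(C)) with |G| = 8 for each irreducible chi in the table:
  <chi_rho, chi_1> = (1/8)[1*(10)*conj(1) + 1*(-2)*conj(1) + 2*(-2)*conj(1) + 2*(4)*conj(1) + 2*(-2)*conj(1)]
      = (1/8)[(10) + (-2) + (-4) + (8) + (-4)] = 8/8 = 1
  <chi_rho, chi_2> = (1/8)[1*(10)*conj(1) + 1*(-2)*conj(1) + 2*(-2)*conj(1) + 2*(4)*conj(-1) + 2*(-2)*conj(-1)]
      = (1/8)[(10) + (-2) + (-4) + (-8) + (4)] = 0/8 = 0
  <chi_rho, chi_3> = (1/8)[1*(10)*conj(1) + 1*(-2)*conj(1) + 2*(-2)*conj(-1) + 2*(4)*conj(1) + 2*(-2)*conj(-1)]
      = (1/8)[(10) + (-2) + (4) + (8) + (4)] = 24/8 = 3
  <chi_rho, chi_4> = (1/8)[1*(10)*conj(1) + 1*(-2)*conj(1) + 2*(-2)*conj(-1) + 2*(4)*conj(-1) + 2*(-2)*conj(1)]
      = (1/8)[(10) + (-2) + (4) + (-8) + (-4)] = 0/8 = 0
  <chi_rho, chi_5> = (1/8)[1*(10)*conj(2) + 1*(-2)*conj(-2) + 2*(-2)*conj(0) + 2*(4)*conj(0) + 2*(-2)*conj(0)]
      = (1/8)[(20) + (4) + (0) + (0) + (0)] = 24/8 = 3
Dimension check: dim(rho) = sum (mult * dim) = 1*1 + 0*1 + 3*1 + 0*1 + 3*2 = 10 = chi_rho(e) = 10.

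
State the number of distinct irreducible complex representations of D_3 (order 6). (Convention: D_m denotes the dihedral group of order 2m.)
3

Argument: The number of irreducible complex representations of a finite group equals its number of conjugacy classes. D_3 has 3 conjugacy classes ((n+3)/2 for n odd), so D_3 (order 6) has exactly 3 irreducible complex representations.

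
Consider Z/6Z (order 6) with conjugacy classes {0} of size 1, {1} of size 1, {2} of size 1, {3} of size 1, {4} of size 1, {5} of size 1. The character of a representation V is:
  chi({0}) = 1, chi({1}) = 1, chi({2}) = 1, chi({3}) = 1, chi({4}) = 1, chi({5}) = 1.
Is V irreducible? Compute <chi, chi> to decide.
Irreducible: <chi, chi> = 1.

Details: <chi, chi> = (1/|G|) sum_C |C| * |chi(C)|^2 = (1/6)[1*|1|^2 + 1*|1|^2 + 1*|1|^2 + 1*|1|^2 + 1*|1|^2 + 1*|1|^2]
  = (1/6)[(1) + (1) + (1) + (1) + (1) + (1)] = 6/6 = 1.
(Exp terms are combined using exp(i*s)*conj(exp(i*t)) = exp(i*(s-t)), and sums of them are collapsed using the identity that for every m > 1 the m distinct m-th roots of unity sum to 0, e.g. 1 + exp(2*I*pi/3) + exp(-2*I*pi/3) = 0.)
A character is irreducible iff <chi, chi> = 1, so this representation is irreducible.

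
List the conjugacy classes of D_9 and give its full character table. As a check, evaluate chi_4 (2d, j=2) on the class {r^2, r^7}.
Conjugacy classes: {e} of size 1, {r^1, r^8} of size 2, {r^2, r^7} of size 2, {r^3, r^6} of size 2, {r^4, r^5} of size 2, {s, sr, ..., sr^8} of size 9.
Character table:
  irrep \ class              {e} (size 1)  {r^1, r^8} (size 2)  {r^2, r^7} (size 2)  {r^3, r^6} (size 2)  {r^4, r^5} (size 2)  {s, sr, ..., sr^8} (size 9)
  chi_1 (triv)               1             1                    1                    1                    1                    1                          
  chi_2 (sign: r->1, s->-1)  1             1                    1                    1                    1                    -1                         
  chi_3 (2d, j=1)            2             2*cos(2*pi/9)        2*cos(4*pi/9)        -1                   -2*cos(pi/9)         0                          
  chi_4 (2d, j=2)            2             2*cos(4*pi/9)        -2*cos(pi/9)         -1                   2*cos(2*pi/9)        0                          
  chi_5 (2d, j=3)            2             -1                   -1                   2                    -1                   0                          
  chi_6 (2d, j=4)            2             -2*cos(pi/9)         2*cos(2*pi/9)        -1                   2*cos(4*pi/9)        0                          

Spot check: chi_4 (2d, j=2) on {r^2, r^7} = -2*cos(pi/9).

Justification: D_9 has order 2*9 = 18 with 6 conjugacy classes, hence 6 irreducibles. Sum of squared dims 1 + 1 + 4 + 4 + 4 + 4 = 18 = |G|. Linear characters come from the abelianisation; the 2-dimensional irreps have character r^k -> 2*cos(2*pi*j*k/9), reflections -> 0.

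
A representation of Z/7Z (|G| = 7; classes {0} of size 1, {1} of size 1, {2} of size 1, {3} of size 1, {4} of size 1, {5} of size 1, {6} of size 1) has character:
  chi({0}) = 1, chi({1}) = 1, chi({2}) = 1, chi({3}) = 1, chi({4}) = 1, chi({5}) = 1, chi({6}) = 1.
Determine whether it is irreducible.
Irreducible: <chi, chi> = 1.

Explanation: <chi, chi> = (1/|G|) sum_C |C| * |chi(C)|^2 = (1/7)[1*|1|^2 + 1*|1|^2 + 1*|1|^2 + 1*|1|^2 + 1*|1|^2 + 1*|1|^2 + 1*|1|^2]
  = (1/7)[(1) + (1) + (1) + (1) + (1) + (1) + (1)] = 7/7 = 1.
(Exp terms are combined using exp(i*s)*conj(exp(i*t)) = exp(i*(s-t)), and sums of them are collapsed using the identity that for every m > 1 the m distinct m-th roots of unity sum to 0, e.g. 1 + exp(2*I*pi/3) + exp(-2*I*pi/3) = 0.)
A character is irreducible iff <chi, chi> = 1, so this representation is irreducible.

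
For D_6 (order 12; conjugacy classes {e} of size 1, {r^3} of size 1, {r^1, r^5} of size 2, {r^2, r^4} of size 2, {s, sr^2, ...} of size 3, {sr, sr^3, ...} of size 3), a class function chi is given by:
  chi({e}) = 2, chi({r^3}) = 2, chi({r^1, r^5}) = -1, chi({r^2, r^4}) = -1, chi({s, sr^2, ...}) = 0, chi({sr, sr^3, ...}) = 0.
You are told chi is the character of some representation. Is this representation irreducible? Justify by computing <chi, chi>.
Irreducible: <chi, chi> = 1.

<chi, chi> = (1/|G|) sum_C |C| * |chi(C)|^2 = (1/12)[1*|2|^2 + 1*|2|^2 + 2*|-1|^2 + 2*|-1|^2 + 3*|0|^2 + 3*|0|^2]
  = (1/12)[(4) + (4) + (2) + (2) + (0) + (0)] = 12/12 = 1.
A character is irreducible iff <chi, chi> = 1, so this representation is irreducible.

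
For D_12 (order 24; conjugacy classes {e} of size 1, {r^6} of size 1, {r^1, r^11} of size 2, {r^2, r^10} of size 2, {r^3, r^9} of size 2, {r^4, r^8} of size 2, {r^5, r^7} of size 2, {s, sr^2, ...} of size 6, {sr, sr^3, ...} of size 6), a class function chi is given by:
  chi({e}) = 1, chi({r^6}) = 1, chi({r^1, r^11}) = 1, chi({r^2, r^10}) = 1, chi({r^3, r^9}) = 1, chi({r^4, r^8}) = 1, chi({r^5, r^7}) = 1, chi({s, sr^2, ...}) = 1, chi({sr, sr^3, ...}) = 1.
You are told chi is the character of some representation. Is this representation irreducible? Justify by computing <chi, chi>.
Irreducible: <chi, chi> = 1.

Argument: <chi, chi> = (1/|G|) sum_C |C| * |chi(C)|^2 = (1/24)[1*|1|^2 + 1*|1|^2 + 2*|1|^2 + 2*|1|^2 + 2*|1|^2 + 2*|1|^2 + 2*|1|^2 + 6*|1|^2 + 6*|1|^2]
  = (1/24)[(1) + (1) + (2) + (2) + (2) + (2) + (2) + (6) + (6)] = 24/24 = 1.
A character is irreducible iff <chi, chi> = 1, so this representation is irreducible.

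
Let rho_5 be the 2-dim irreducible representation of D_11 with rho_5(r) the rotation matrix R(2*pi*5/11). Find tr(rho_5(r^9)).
chi_{rho_5}(r^9) = 2*cos(2*pi*5*9/11) = 2*cos(90*pi/11)

Solution. rho_5(r^9) is rotation by angle 2*pi*5*9/11, whose trace is 2*cos(2*pi*5*9/11) = 2*cos(90*pi/11).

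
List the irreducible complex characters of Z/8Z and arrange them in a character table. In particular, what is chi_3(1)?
Character table of Z/8Z (irreps indexed chi_0,...,chi_7 with chi_k(m) = zeta_8^(k*m), zeta_8 = exp(2*pi*i/8)):
  irrep \ class  {0} (size 1)  {1} (size 1)    {2} (size 1)  {3} (size 1)    {4} (size 1)  {5} (size 1)    {6} (size 1)  {7} (size 1)  
  chi_0          1             1               1             1               1             1               1             1             
  chi_1          1             exp(I*pi/4)     I             exp(3*I*pi/4)   -1            exp(-3*I*pi/4)  -I            exp(-I*pi/4)  
  chi_2          1             I               -1            -I              1             I               -1            -I            
  chi_3          1             exp(3*I*pi/4)   -I            exp(I*pi/4)     -1            exp(-I*pi/4)    I             exp(-3*I*pi/4)
  chi_4          1             -1              1             -1              1             -1              1             -1            
  chi_5          1             exp(-3*I*pi/4)  I             exp(-I*pi/4)    -1            exp(I*pi/4)     -I            exp(3*I*pi/4) 
  chi_6          1             -I              -1            I               1             -I              -1            I             
  chi_7          1             exp(-I*pi/4)    -I            exp(-3*I*pi/4)  -1            exp(3*I*pi/4)   I             exp(I*pi/4)   

Spot check: chi_3(1) = zeta_8^(3*1) = zeta_8^3 = exp(3*I*pi/4).

Proof sketch: Z/8Z is abelian, so all 8 irreducible complex representations are 1-dimensional. They are given by chi_k(m) = zeta_8^(k*m) for k = 0,...,7. Row orthogonality: sum_m chi_k(m) conj(chi_l(m)) = 8 * [k = l].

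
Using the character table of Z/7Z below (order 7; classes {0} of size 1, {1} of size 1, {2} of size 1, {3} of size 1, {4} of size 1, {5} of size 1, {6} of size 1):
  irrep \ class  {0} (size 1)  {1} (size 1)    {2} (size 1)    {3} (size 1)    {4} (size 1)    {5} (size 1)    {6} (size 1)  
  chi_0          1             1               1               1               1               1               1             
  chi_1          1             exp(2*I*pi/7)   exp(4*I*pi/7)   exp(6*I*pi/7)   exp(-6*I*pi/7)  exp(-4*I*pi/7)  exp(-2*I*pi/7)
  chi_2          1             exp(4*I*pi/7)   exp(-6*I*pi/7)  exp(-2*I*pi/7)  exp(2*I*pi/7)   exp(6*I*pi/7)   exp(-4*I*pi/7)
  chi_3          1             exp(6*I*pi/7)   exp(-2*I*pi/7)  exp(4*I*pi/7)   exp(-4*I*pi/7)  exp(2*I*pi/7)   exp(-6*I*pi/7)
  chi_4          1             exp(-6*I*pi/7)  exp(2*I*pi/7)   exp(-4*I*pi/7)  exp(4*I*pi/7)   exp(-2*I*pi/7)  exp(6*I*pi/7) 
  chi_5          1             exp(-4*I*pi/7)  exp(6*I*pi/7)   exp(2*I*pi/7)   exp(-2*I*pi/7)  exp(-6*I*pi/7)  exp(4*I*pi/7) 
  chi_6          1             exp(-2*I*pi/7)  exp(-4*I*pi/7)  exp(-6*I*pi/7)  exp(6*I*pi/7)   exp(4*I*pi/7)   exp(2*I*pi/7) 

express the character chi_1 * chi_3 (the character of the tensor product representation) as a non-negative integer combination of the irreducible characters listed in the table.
chi_1 tensor chi_3 = chi_4 (all other irreducibles have multiplicity 0).

Reasoning: The character of a tensor product is the pointwise product (chi_1 * chi_3)(C) = chi_1(C) * chi_3(C):
  {0}: (1)*(1), {1}: (exp(2*I*pi/7))*(exp(6*I*pi/7)), {2}: (exp(4*I*pi/7))*(exp(-2*I*pi/7)), {3}: (exp(6*I*pi/7))*(exp(4*I*pi/7)), {4}: (exp(-6*I*pi/7))*(exp(-4*I*pi/7)), {5}: (exp(-4*I*pi/7))*(exp(2*I*pi/7)), {6}: (exp(-2*I*pi/7))*(exp(-6*I*pi/7))
so (chi_1 * chi_3) takes values
  {0} -> 1, {1} -> exp(-6*I*pi/7), {2} -> exp(2*I*pi/7), {3} -> exp(-4*I*pi/7), {4} -> exp(4*I*pi/7), {5} -> exp(-2*I*pi/7), {6} -> exp(6*I*pi/7).
Now take the inner product of this character with each irreducible chi from the table, <chi_1*chi_3, chi> = (1/7) sum_C |C| (chi_1*chi_3)(C) conj(chi(C)):
  <chi_1*chi_3, chi_0> = (1/7)[1*(1)*conj(1) + 1*(exp(-6*I*pi/7))*conj(1) + 1*(exp(2*I*pi/7))*conj(1) + 1*(exp(-4*I*pi/7))*conj(1) + 1*(exp(4*I*pi/7))*conj(1) + 1*(exp(-2*I*pi/7))*conj(1) + 1*(exp(6*I*pi/7))*conj(1)]
      = (1/7)[(1) + (exp(-6*I*pi/7)) + (exp(2*I*pi/7)) + (exp(-4*I*pi/7)) + (exp(4*I*pi/7)) + (exp(-2*I*pi/7)) + (exp(6*I*pi/7))] = 0/7 = 0
  <chi_1*chi_3, chi_1> = (1/7)[1*(1)*conj(1) + 1*(exp(-6*I*pi/7))*conj(exp(2*I*pi/7)) + 1*(exp(2*I*pi/7))*conj(exp(4*I*pi/7)) + 1*(exp(-4*I*pi/7))*conj(exp(6*I*pi/7)) + 1*(exp(4*I*pi/7))*conj(exp(-6*I*pi/7)) + 1*(exp(-2*I*pi/7))*conj(exp(-4*I*pi/7)) + 1*(exp(6*I*pi/7))*conj(exp(-2*I*pi/7))]
      = (1/7)[(1) + (exp(6*I*pi/7)) + (exp(-2*I*pi/7)) + (exp(4*I*pi/7)) + (exp(-4*I*pi/7)) + (exp(2*I*pi/7)) + (exp(-6*I*pi/7))] = 0/7 = 0
  <chi_1*chi_3, chi_2> = (1/7)[1*(1)*conj(1) + 1*(exp(-6*I*pi/7))*conj(exp(4*I*pi/7)) + 1*(exp(2*I*pi/7))*conj(exp(-6*I*pi/7)) + 1*(exp(-4*I*pi/7))*conj(exp(-2*I*pi/7)) + 1*(exp(4*I*pi/7))*conj(exp(2*I*pi/7)) + 1*(exp(-2*I*pi/7))*conj(exp(6*I*pi/7)) + 1*(exp(6*I*pi/7))*conj(exp(-4*I*pi/7))]
      = (1/7)[(1) + (exp(4*I*pi/7)) + (exp(-6*I*pi/7)) + (exp(-2*I*pi/7)) + (exp(2*I*pi/7)) + (exp(6*I*pi/7)) + (exp(-4*I*pi/7))] = 0/7 = 0
  <chi_1*chi_3, chi_3> = (1/7)[1*(1)*conj(1) + 1*(exp(-6*I*pi/7))*conj(exp(6*I*pi/7)) + 1*(exp(2*I*pi/7))*conj(exp(-2*I*pi/7)) + 1*(exp(-4*I*pi/7))*conj(exp(4*I*pi/7)) + 1*(exp(4*I*pi/7))*conj(exp(-4*I*pi/7)) + 1*(exp(-2*I*pi/7))*conj(exp(2*I*pi/7)) + 1*(exp(6*I*pi/7))*conj(exp(-6*I*pi/7))]
      = (1/7)[(1) + (exp(2*I*pi/7)) + (exp(4*I*pi/7)) + (exp(6*I*pi/7)) + (exp(-6*I*pi/7)) + (exp(-4*I*pi/7)) + (exp(-2*I*pi/7))] = 0/7 = 0
  <chi_1*chi_3, chi_4> = (1/7)[1*(1)*conj(1) + 1*(exp(-6*I*pi/7))*conj(exp(-6*I*pi/7)) + 1*(exp(2*I*pi/7))*conj(exp(2*I*pi/7)) + 1*(exp(-4*I*pi/7))*conj(exp(-4*I*pi/7)) + 1*(exp(4*I*pi/7))*conj(exp(4*I*pi/7)) + 1*(exp(-2*I*pi/7))*conj(exp(-2*I*pi/7)) + 1*(exp(6*I*pi/7))*conj(exp(6*I*pi/7))]
      = (1/7)[(1) + (1) + (1) + (1) + (1) + (1) + (1)] = 7/7 = 1
  <chi_1*chi_3, chi_5> = (1/7)[1*(1)*conj(1) + 1*(exp(-6*I*pi/7))*conj(exp(-4*I*pi/7)) + 1*(exp(2*I*pi/7))*conj(exp(6*I*pi/7)) + 1*(exp(-4*I*pi/7))*conj(exp(2*I*pi/7)) + 1*(exp(4*I*pi/7))*conj(exp(-2*I*pi/7)) + 1*(exp(-2*I*pi/7))*conj(exp(-6*I*pi/7)) + 1*(exp(6*I*pi/7))*conj(exp(4*I*pi/7))]
      = (1/7)[(1) + (exp(-2*I*pi/7)) + (exp(-4*I*pi/7)) + (exp(-6*I*pi/7)) + (exp(6*I*pi/7)) + (exp(4*I*pi/7)) + (exp(2*I*pi/7))] = 0/7 = 0
  <chi_1*chi_3, chi_6> = (1/7)[1*(1)*conj(1) + 1*(exp(-6*I*pi/7))*conj(exp(-2*I*pi/7)) + 1*(exp(2*I*pi/7))*conj(exp(-4*I*pi/7)) + 1*(exp(-4*I*pi/7))*conj(exp(-6*I*pi/7)) + 1*(exp(4*I*pi/7))*conj(exp(6*I*pi/7)) + 1*(exp(-2*I*pi/7))*conj(exp(4*I*pi/7)) + 1*(exp(6*I*pi/7))*conj(exp(2*I*pi/7))]
      = (1/7)[(1) + (exp(-4*I*pi/7)) + (exp(6*I*pi/7)) + (exp(2*I*pi/7)) + (exp(-2*I*pi/7)) + (exp(-6*I*pi/7)) + (exp(4*I*pi/7))] = 0/7 = 0
(Exp terms are combined using exp(i*s)*conj(exp(i*t)) = exp(i*(s-t)), and sums of them are collapsed using the identity that for every m > 1 the m distinct m-th roots of unity sum to 0, e.g. 1 + exp(2*I*pi/3) + exp(-2*I*pi/3) = 0.)
Hence the multiplicities are chi_4: 1. Dimension check: dim(chi_1)*dim(chi_3) = 1*1 = 1 and sum (mult * dim) = 1*1 = 1.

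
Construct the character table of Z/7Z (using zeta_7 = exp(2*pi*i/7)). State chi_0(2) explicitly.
Character table of Z/7Z (irreps indexed chi_0,...,chi_6 with chi_k(m) = zeta_7^(k*m), zeta_7 = exp(2*pi*i/7)):
  irrep \ class  {0} (size 1)  {1} (size 1)    {2} (size 1)    {3} (size 1)    {4} (size 1)    {5} (size 1)    {6} (size 1)  
  chi_0          1             1               1               1               1               1               1             
  chi_1          1             exp(2*I*pi/7)   exp(4*I*pi/7)   exp(6*I*pi/7)   exp(-6*I*pi/7)  exp(-4*I*pi/7)  exp(-2*I*pi/7)
  chi_2          1             exp(4*I*pi/7)   exp(-6*I*pi/7)  exp(-2*I*pi/7)  exp(2*I*pi/7)   exp(6*I*pi/7)   exp(-4*I*pi/7)
  chi_3          1             exp(6*I*pi/7)   exp(-2*I*pi/7)  exp(4*I*pi/7)   exp(-4*I*pi/7)  exp(2*I*pi/7)   exp(-6*I*pi/7)
  chi_4          1             exp(-6*I*pi/7)  exp(2*I*pi/7)   exp(-4*I*pi/7)  exp(4*I*pi/7)   exp(-2*I*pi/7)  exp(6*I*pi/7) 
  chi_5          1             exp(-4*I*pi/7)  exp(6*I*pi/7)   exp(2*I*pi/7)   exp(-2*I*pi/7)  exp(-6*I*pi/7)  exp(4*I*pi/7) 
  chi_6          1             exp(-2*I*pi/7)  exp(-4*I*pi/7)  exp(-6*I*pi/7)  exp(6*I*pi/7)   exp(4*I*pi/7)   exp(2*I*pi/7) 

Spot check: chi_0(2) = zeta_7^(0*2) = zeta_7^0 = 1.

Explanation: Z/7Z is abelian, so all 7 irreducible complex representations are 1-dimensional. They are given by chi_k(m) = zeta_7^(k*m) for k = 0,...,6. Row orthogonality: sum_m chi_k(m) conj(chi_l(m)) = 7 * [k = l].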